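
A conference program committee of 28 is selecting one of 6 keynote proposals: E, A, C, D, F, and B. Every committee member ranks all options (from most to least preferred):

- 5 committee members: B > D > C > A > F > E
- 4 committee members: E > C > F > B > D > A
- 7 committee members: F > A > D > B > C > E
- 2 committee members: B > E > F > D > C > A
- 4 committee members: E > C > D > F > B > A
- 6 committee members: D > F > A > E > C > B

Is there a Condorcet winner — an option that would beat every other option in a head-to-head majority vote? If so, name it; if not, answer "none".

D

D vs E: 18–10 for D.
D vs A: 21–7 for D.
D vs C: 20–8 for D.
D vs F: 15–13 for D.
D vs B: 17–11 for D.
D beats every other option head-to-head.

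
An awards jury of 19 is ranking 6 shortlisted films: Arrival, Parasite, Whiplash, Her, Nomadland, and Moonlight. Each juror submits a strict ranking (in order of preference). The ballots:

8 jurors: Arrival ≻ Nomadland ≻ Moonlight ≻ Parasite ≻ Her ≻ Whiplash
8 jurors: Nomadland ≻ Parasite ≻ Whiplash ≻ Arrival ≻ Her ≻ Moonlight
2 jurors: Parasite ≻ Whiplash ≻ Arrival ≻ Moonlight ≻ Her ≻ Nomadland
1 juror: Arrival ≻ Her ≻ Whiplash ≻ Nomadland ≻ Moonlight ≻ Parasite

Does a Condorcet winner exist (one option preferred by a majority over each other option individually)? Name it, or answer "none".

none

Checking pairwise contests:
Parasite beats Arrival 10–9.
Nomadland beats Parasite 17–2.
Parasite beats Whiplash 18–1.
Arrival beats Her 19–0.
Arrival beats Nomadland 11–8.
Arrival beats Moonlight 19–0.
Every option loses at least one head-to-head, so there is no Condorcet winner.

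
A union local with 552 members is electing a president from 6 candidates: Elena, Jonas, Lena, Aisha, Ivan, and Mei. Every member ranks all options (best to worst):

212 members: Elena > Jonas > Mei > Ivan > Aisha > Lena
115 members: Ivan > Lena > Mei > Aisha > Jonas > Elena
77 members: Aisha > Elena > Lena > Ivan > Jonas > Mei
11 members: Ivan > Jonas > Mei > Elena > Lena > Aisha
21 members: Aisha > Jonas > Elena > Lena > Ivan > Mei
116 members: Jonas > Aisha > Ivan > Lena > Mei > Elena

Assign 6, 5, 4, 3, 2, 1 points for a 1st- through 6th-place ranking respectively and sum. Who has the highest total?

Elena: 212·6 + 115·1 + 77·5 + 11·3 + 21·4 + 116·1 = 2005
Jonas: 212·5 + 115·2 + 77·2 + 11·5 + 21·5 + 116·6 = 2300
Lena: 212·1 + 115·5 + 77·4 + 11·2 + 21·3 + 116·3 = 1528
Aisha: 212·2 + 115·3 + 77·6 + 11·1 + 21·6 + 116·5 = 1948
Ivan: 212·3 + 115·6 + 77·3 + 11·6 + 21·2 + 116·4 = 2129
Mei: 212·4 + 115·4 + 77·1 + 11·4 + 21·1 + 116·2 = 1682
Jonas has the highest Borda score (2300).

Jonas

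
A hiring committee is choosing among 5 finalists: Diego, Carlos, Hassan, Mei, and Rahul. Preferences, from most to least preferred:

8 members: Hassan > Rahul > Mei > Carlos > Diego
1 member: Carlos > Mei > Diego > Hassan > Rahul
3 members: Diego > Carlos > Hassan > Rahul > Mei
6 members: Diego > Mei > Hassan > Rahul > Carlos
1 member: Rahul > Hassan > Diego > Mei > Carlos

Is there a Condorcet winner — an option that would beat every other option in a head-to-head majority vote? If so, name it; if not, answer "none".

Diego

Diego vs Carlos: 10–9 for Diego.
Diego vs Hassan: 10–9 for Diego.
Diego vs Mei: 10–9 for Diego.
Diego vs Rahul: 10–9 for Diego.
Diego beats every other option head-to-head.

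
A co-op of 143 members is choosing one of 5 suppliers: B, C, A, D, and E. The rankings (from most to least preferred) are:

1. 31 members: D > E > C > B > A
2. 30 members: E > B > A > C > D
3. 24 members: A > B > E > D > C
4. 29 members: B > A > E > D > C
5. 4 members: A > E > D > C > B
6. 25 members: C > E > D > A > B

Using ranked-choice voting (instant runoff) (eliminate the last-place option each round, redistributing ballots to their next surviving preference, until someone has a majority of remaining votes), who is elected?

Round 1: B 29, C 25, A 28, D 31, E 30. Eliminate C.
Round 2: B 29, A 28, D 31, E 55. Eliminate A.
Round 3: B 53, D 31, E 59. Eliminate D.
Round 4: B 53, E 90. E has a majority.

E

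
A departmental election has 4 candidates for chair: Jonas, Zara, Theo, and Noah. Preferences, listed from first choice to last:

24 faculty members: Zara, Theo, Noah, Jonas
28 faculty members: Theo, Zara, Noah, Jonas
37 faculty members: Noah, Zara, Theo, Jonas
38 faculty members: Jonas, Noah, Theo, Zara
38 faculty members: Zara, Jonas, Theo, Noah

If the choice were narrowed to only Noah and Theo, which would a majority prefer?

Voters preferring Noah to Theo: 75; preferring Theo to Noah: 90.
Theo wins the head-to-head.

Theo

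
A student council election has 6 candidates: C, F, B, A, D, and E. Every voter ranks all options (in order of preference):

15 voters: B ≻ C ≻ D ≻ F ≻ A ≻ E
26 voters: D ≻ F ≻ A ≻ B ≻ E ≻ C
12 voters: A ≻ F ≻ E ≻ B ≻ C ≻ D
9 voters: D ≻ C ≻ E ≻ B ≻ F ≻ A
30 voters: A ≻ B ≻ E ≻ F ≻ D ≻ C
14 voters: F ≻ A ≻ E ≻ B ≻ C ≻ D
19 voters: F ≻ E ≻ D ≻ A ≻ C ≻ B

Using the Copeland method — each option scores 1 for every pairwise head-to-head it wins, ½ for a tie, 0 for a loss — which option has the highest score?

C: loses to F, B, A, D, and E → score 0.
F: beats C, B, A, D, and E → score 5.
B: beats C, D, and E; loses to F and A → score 3.
A: beats C, B, and E; loses to F and D → score 3.
D: beats C and A; loses to F, B, and E → score 2.
E: beats C and D; loses to F, B, and A → score 2.
F has the best pairwise record.

F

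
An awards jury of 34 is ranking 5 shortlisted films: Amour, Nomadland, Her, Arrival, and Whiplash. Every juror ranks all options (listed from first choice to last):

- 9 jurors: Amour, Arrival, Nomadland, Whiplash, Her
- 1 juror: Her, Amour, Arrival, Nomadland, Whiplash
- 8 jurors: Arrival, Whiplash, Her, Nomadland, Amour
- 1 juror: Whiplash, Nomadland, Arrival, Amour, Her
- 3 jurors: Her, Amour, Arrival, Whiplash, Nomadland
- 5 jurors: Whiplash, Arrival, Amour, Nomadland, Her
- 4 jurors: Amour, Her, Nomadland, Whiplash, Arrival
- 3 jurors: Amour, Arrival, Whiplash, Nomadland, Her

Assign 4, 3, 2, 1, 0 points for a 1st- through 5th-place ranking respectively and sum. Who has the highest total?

Amour: 9·4 + 1·3 + 8·0 + 1·1 + 3·3 + 5·2 + 4·4 + 3·4 = 87
Nomadland: 9·2 + 1·1 + 8·1 + 1·3 + 3·0 + 5·1 + 4·2 + 3·1 = 46
Her: 9·0 + 1·4 + 8·2 + 1·0 + 3·4 + 5·0 + 4·3 + 3·0 = 44
Arrival: 9·3 + 1·2 + 8·4 + 1·2 + 3·2 + 5·3 + 4·0 + 3·3 = 93
Whiplash: 9·1 + 1·0 + 8·3 + 1·4 + 3·1 + 5·4 + 4·1 + 3·2 = 70
Arrival has the highest Borda score (93).

Arrival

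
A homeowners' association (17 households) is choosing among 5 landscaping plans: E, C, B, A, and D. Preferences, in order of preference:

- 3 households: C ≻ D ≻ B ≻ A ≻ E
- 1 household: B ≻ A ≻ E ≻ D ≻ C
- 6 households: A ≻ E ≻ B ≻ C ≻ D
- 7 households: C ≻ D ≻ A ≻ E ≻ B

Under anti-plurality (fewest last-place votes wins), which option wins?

A

Last-place votes: E 3, C 1, B 7, A 0, D 6.
A is ranked last by the fewest voters, so A wins.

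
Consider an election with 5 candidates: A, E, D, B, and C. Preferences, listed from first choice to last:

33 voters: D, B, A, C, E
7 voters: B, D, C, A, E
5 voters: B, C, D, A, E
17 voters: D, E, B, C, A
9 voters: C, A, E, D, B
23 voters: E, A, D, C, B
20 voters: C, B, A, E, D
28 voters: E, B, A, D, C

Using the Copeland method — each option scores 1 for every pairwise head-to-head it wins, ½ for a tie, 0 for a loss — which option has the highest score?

A: beats E, D, and C; loses to B → score 3.
E: beats D and B; loses to A and C → score 2.
D: beats B and C; loses to A and E → score 2.
B: beats A and C; loses to E and D → score 2.
C: beats E; loses to A, D, and B → score 1.
A has the best pairwise record.

A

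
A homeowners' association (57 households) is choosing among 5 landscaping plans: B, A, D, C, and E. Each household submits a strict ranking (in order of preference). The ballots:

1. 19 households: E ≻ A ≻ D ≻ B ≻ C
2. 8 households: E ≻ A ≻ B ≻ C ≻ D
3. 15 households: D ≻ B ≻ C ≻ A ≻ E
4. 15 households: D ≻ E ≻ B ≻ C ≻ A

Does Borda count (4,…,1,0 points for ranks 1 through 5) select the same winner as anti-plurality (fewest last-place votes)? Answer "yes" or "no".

Borda — scores: B 110, A 96, D 158, C 53, E 153. Winner: D.
Anti-plurality — last-place votes: B 0, A 15, D 8, C 19, E 15. Winner: B.
The two methods disagree.

no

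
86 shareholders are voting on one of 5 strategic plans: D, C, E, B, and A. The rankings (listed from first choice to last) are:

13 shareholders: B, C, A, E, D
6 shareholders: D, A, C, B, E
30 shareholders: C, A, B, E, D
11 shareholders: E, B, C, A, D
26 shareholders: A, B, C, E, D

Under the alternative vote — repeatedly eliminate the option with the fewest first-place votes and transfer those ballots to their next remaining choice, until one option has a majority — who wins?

Round 1: D 6, C 30, E 11, B 13, A 26. Eliminate D.
Round 2: C 30, E 11, B 13, A 32. Eliminate E.
Round 3: C 30, B 24, A 32. Eliminate B.
Round 4: C 54, A 32. C has a majority.

C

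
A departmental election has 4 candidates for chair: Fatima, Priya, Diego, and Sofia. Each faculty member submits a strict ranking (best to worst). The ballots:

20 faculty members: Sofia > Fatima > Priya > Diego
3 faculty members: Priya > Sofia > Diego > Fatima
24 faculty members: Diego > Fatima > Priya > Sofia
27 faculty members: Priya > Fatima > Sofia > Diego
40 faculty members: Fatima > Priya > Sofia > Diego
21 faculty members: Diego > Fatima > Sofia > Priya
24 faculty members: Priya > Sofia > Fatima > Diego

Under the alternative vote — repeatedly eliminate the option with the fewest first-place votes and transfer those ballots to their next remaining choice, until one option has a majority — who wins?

Fatima

Round 1: Fatima 40, Priya 54, Diego 45, Sofia 20. Eliminate Sofia.
Round 2: Fatima 60, Priya 54, Diego 45. Eliminate Diego.
Round 3: Fatima 105, Priya 54. Fatima has a majority.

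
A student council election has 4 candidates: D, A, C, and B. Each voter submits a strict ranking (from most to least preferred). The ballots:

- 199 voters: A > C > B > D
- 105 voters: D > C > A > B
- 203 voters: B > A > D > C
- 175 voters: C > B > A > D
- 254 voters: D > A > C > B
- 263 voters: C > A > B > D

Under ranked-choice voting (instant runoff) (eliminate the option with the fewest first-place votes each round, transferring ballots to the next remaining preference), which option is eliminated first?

Round 1: D 359, A 199, C 438, B 203. Eliminate A.

A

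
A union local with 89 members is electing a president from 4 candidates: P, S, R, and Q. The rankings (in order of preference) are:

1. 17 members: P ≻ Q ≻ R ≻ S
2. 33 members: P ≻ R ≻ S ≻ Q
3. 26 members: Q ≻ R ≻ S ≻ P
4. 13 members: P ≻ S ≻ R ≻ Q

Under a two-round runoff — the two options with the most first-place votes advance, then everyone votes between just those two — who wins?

P

Round 1 first-place votes: P 63, S 0, R 0, Q 26.
P and Q advance.
Runoff: P is preferred to Q by 63 voters; Q by 26.
P wins the runoff.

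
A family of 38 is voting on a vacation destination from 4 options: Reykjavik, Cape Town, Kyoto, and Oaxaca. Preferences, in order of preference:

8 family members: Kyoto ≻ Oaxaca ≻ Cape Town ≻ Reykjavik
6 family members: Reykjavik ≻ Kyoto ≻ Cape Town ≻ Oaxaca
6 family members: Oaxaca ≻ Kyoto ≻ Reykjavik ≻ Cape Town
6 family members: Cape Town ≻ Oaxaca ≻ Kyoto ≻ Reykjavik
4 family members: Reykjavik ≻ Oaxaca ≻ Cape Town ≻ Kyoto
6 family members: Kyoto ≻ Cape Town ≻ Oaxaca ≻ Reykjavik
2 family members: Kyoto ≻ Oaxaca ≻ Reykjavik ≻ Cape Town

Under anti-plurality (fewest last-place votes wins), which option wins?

Kyoto

Last-place votes: Reykjavik 20, Cape Town 8, Kyoto 4, Oaxaca 6.
Kyoto is ranked last by the fewest voters, so Kyoto wins.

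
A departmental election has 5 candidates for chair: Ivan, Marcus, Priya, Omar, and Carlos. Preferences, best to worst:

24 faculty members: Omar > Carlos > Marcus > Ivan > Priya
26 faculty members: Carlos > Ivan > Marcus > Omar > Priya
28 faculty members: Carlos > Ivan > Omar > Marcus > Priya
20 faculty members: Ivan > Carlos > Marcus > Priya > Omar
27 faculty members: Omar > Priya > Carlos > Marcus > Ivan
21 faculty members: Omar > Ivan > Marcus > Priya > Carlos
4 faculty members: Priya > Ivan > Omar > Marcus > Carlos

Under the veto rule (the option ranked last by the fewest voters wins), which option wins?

Marcus

Last-place votes: Ivan 27, Marcus 0, Priya 78, Omar 20, Carlos 25.
Marcus is ranked last by the fewest voters, so Marcus wins.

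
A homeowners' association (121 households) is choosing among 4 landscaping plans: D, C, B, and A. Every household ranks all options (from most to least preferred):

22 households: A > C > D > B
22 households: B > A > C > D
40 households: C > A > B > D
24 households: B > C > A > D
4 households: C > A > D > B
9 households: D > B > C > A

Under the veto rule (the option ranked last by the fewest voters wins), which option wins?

Last-place votes: D 86, C 0, B 26, A 9.
C is ranked last by the fewest voters, so C wins.

C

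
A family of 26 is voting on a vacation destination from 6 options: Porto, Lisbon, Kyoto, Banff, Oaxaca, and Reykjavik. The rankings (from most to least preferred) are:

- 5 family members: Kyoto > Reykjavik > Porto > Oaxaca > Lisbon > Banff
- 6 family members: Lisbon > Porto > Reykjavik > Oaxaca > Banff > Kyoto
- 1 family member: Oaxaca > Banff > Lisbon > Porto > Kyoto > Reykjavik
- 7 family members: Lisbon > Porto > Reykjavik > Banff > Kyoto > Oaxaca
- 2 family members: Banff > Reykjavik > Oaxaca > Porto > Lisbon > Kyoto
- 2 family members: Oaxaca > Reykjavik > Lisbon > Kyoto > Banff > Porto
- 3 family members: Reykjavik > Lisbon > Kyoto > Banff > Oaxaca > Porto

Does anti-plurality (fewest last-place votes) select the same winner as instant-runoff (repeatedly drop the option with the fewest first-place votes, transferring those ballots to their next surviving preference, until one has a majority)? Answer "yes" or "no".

Anti-plurality — last-place votes: Porto 5, Lisbon 0, Kyoto 8, Banff 5, Oaxaca 7, Reykjavik 1. Winner: Lisbon.
Instant-runoff — R1 Porto 0, Lisbon 13, Kyoto 5, Banff 2, Oaxaca 3, Reykjavik 3 (Porto out); R2 Lisbon 13, Kyoto 5, Banff 2, Oaxaca 3, Reykjavik 3 (Banff out); R3 Lisbon 13, Kyoto 5, Oaxaca 3, Reykjavik 5 (Oaxaca out); R4 Lisbon 14, Kyoto 5, Reykjavik 7 (Lisbon winner). Winner: Lisbon.
The two methods agree.

yes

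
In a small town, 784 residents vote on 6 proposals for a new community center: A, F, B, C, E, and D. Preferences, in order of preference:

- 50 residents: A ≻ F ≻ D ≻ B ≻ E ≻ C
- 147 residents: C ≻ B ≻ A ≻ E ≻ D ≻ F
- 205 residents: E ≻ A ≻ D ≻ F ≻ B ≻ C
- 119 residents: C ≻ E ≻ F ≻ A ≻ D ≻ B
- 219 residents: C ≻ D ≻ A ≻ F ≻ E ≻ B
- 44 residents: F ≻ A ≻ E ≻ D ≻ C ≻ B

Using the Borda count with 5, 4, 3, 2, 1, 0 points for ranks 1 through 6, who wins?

A

A: 50·5 + 147·3 + 205·4 + 119·2 + 219·3 + 44·4 = 2582
F: 50·4 + 147·0 + 205·2 + 119·3 + 219·2 + 44·5 = 1625
B: 50·2 + 147·4 + 205·1 + 119·0 + 219·0 + 44·0 = 893
C: 50·0 + 147·5 + 205·0 + 119·5 + 219·5 + 44·1 = 2469
E: 50·1 + 147·2 + 205·5 + 119·4 + 219·1 + 44·3 = 2196
D: 50·3 + 147·1 + 205·3 + 119·1 + 219·4 + 44·2 = 1995
A has the highest Borda score (2582).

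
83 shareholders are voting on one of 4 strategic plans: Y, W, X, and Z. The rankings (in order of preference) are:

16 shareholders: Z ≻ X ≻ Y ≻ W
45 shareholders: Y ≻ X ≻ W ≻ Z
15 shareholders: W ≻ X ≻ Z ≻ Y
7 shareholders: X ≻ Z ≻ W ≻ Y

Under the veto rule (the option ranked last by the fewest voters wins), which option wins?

Last-place votes: Y 22, W 16, X 0, Z 45.
X is ranked last by the fewest voters, so X wins.

X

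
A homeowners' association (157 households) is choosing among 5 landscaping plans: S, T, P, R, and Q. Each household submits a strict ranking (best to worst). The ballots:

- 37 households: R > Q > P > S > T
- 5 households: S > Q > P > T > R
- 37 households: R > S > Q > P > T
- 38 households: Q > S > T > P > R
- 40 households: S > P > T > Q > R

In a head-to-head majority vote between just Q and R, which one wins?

Q

Voters preferring Q to R: 83; preferring R to Q: 74.
Q wins the head-to-head.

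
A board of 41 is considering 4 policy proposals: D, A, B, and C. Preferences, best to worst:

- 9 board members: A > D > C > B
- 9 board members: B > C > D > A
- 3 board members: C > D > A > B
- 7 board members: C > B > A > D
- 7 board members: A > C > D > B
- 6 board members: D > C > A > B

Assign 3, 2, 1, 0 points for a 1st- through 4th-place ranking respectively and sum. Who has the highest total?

C

D: 9·2 + 9·1 + 3·2 + 7·0 + 7·1 + 6·3 = 58
A: 9·3 + 9·0 + 3·1 + 7·1 + 7·3 + 6·1 = 64
B: 9·0 + 9·3 + 3·0 + 7·2 + 7·0 + 6·0 = 41
C: 9·1 + 9·2 + 3·3 + 7·3 + 7·2 + 6·2 = 83
C has the highest Borda score (83).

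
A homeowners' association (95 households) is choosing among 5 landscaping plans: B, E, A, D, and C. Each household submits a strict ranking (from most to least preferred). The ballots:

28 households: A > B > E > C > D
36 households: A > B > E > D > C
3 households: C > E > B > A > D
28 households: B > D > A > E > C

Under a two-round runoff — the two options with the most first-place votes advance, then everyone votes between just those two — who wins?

Round 1 first-place votes: B 28, E 0, A 64, D 0, C 3.
A and B advance.
Runoff: A is preferred to B by 64 voters; B by 31.
A wins the runoff.

A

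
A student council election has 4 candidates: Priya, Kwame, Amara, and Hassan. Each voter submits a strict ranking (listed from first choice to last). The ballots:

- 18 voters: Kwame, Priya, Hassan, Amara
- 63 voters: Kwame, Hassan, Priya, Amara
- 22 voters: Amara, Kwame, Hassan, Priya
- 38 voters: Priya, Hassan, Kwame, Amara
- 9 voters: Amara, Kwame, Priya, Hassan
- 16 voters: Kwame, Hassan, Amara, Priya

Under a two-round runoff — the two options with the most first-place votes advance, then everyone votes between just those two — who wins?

Kwame

Round 1 first-place votes: Priya 38, Kwame 97, Amara 31, Hassan 0.
Kwame and Priya advance.
Runoff: Kwame is preferred to Priya by 128 voters; Priya by 38.
Kwame wins the runoff.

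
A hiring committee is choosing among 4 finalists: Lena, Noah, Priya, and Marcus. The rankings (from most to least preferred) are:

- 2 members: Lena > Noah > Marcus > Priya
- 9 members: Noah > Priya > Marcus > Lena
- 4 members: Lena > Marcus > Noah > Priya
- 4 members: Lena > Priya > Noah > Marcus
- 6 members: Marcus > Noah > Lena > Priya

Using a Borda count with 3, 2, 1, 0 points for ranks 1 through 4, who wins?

Noah

Lena: 2·3 + 9·0 + 4·3 + 4·3 + 6·1 = 36
Noah: 2·2 + 9·3 + 4·1 + 4·1 + 6·2 = 51
Priya: 2·0 + 9·2 + 4·0 + 4·2 + 6·0 = 26
Marcus: 2·1 + 9·1 + 4·2 + 4·0 + 6·3 = 37
Noah has the highest Borda score (51).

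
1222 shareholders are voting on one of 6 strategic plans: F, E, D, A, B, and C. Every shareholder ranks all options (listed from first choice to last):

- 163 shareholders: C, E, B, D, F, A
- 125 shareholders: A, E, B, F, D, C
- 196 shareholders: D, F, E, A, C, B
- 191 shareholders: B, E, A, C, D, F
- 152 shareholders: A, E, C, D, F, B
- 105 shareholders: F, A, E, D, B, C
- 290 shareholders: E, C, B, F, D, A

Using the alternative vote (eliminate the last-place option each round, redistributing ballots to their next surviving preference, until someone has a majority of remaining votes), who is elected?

Round 1: F 105, E 290, D 196, A 277, B 191, C 163. Eliminate F.
Round 2: E 290, D 196, A 382, B 191, C 163. Eliminate C.
Round 3: E 453, D 196, A 382, B 191. Eliminate B.
Round 4: E 644, D 196, A 382. E has a majority.

E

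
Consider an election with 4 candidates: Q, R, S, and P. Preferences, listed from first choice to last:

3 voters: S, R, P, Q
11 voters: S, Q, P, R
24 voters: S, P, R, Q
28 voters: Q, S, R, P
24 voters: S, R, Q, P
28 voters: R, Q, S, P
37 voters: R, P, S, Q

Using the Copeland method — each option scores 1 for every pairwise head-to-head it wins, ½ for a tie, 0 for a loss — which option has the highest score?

Q: beats P; loses to R and S → score 1.
R: beats Q and P; loses to S → score 2.
S: beats Q, R, and P → score 3.
P: loses to Q, R, and S → score 0.
S has the best pairwise record.

S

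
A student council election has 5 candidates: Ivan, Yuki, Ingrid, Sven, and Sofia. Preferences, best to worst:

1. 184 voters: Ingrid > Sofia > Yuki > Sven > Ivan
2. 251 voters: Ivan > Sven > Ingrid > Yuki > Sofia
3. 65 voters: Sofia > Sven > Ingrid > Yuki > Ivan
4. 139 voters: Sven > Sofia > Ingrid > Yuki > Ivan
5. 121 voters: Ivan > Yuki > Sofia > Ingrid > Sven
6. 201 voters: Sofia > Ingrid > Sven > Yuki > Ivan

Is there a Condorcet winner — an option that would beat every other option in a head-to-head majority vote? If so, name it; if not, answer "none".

Sofia vs Ivan: 589–372 for Sofia.
Sofia vs Yuki: 589–372 for Sofia.
Sofia vs Ingrid: 526–435 for Sofia.
Sofia vs Sven: 571–390 for Sofia.
Sofia beats every other option head-to-head.

Sofia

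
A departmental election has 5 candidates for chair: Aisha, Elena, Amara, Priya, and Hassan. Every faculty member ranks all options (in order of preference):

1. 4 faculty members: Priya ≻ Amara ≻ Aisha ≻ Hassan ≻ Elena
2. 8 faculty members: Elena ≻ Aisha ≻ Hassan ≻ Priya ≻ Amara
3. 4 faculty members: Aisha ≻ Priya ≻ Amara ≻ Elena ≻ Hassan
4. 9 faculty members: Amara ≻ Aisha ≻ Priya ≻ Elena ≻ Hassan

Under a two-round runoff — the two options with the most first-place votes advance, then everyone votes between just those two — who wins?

Round 1 first-place votes: Aisha 4, Elena 8, Amara 9, Priya 4, Hassan 0.
Amara and Elena advance.
Runoff: Amara is preferred to Elena by 17 voters; Elena by 8.
Amara wins the runoff.

Amara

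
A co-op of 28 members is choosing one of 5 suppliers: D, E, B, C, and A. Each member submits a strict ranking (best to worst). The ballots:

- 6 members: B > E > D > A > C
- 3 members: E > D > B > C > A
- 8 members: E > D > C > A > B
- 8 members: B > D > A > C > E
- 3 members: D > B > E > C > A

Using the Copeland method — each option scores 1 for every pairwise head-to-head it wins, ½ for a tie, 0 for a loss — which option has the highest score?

B

D: beats C and A; ties B; loses to E → score 2.5.
E: beats D, C, and A; loses to B → score 3.
B: beats E, C, and A; ties D → score 3.5.
C: ties A; loses to D, E, and B → score 0.5.
A: ties C; loses to D, E, and B → score 0.5.
B has the best pairwise record.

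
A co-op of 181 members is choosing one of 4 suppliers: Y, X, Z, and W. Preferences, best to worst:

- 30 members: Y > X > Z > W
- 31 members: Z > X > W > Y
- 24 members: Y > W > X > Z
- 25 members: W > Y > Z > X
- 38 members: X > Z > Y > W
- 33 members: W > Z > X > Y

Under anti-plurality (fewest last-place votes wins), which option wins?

Z

Last-place votes: Y 64, X 25, Z 24, W 68.
Z is ranked last by the fewest voters, so Z wins.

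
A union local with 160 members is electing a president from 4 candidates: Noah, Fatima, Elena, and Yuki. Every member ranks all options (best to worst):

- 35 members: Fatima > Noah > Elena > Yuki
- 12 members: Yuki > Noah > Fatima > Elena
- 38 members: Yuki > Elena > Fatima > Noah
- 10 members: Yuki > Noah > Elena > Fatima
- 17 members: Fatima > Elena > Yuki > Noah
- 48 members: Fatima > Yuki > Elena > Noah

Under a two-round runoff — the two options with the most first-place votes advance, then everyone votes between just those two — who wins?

Round 1 first-place votes: Noah 0, Fatima 100, Elena 0, Yuki 60.
Fatima and Yuki advance.
Runoff: Fatima is preferred to Yuki by 100 voters; Yuki by 60.
Fatima wins the runoff.

Fatima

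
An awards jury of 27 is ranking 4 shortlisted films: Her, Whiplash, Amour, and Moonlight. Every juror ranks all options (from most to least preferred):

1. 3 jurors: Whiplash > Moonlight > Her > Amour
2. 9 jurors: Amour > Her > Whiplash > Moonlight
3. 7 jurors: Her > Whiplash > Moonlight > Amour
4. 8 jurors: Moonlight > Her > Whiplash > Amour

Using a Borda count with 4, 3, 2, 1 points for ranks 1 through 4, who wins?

Her

Her: 3·2 + 9·3 + 7·4 + 8·3 = 85
Whiplash: 3·4 + 9·2 + 7·3 + 8·2 = 67
Amour: 3·1 + 9·4 + 7·1 + 8·1 = 54
Moonlight: 3·3 + 9·1 + 7·2 + 8·4 = 64
Her has the highest Borda score (85).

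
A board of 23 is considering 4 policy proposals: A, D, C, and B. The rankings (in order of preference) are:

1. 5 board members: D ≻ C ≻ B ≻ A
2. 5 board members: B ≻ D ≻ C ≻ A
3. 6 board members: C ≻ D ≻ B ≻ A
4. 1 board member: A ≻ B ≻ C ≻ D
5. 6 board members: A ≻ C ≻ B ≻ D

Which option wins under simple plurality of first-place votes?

First-place votes: A 7, D 5, C 6, B 5.
A has the most first-place votes.

A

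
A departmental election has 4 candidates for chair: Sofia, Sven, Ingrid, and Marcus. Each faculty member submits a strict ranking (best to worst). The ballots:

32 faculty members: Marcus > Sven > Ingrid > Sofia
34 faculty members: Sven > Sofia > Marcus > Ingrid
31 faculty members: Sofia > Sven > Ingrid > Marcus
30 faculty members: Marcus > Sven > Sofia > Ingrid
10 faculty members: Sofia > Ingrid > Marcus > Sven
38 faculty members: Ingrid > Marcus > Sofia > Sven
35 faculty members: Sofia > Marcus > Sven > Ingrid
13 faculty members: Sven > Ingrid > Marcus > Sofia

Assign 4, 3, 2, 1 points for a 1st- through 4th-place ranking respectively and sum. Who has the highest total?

Marcus

Sofia: 32·1 + 34·3 + 31·4 + 30·2 + 10·4 + 38·2 + 35·4 + 13·1 = 587
Sven: 32·3 + 34·4 + 31·3 + 30·3 + 10·1 + 38·1 + 35·2 + 13·4 = 585
Ingrid: 32·2 + 34·1 + 31·2 + 30·1 + 10·3 + 38·4 + 35·1 + 13·3 = 446
Marcus: 32·4 + 34·2 + 31·1 + 30·4 + 10·2 + 38·3 + 35·3 + 13·2 = 612
Marcus has the highest Borda score (612).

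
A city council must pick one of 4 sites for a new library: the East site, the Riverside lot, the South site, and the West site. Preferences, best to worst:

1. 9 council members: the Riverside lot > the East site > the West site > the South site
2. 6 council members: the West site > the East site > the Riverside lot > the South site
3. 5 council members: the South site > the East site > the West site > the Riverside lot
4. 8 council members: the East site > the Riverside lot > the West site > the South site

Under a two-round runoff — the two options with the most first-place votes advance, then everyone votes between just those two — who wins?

the East site

Round 1 first-place votes: the East site 8, the Riverside lot 9, the South site 5, the West site 6.
the Riverside lot and the East site advance.
Runoff: the Riverside lot is preferred to the East site by 9 voters; the East site by 19.
the East site wins the runoff.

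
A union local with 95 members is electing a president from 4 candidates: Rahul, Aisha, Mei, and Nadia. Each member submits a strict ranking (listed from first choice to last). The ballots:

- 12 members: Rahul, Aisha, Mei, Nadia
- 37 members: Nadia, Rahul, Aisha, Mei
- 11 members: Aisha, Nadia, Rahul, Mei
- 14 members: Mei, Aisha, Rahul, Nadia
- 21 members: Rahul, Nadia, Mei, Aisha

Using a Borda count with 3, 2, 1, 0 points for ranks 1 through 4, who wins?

Rahul

Rahul: 12·3 + 37·2 + 11·1 + 14·1 + 21·3 = 198
Aisha: 12·2 + 37·1 + 11·3 + 14·2 + 21·0 = 122
Mei: 12·1 + 37·0 + 11·0 + 14·3 + 21·1 = 75
Nadia: 12·0 + 37·3 + 11·2 + 14·0 + 21·2 = 175
Rahul has the highest Borda score (198).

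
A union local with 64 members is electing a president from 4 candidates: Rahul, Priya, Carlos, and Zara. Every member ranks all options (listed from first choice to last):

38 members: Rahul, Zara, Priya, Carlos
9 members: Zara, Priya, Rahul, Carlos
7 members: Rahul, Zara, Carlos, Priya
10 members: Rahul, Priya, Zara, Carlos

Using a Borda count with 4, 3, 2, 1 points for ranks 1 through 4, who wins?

Rahul: 38·4 + 9·2 + 7·4 + 10·4 = 238
Priya: 38·2 + 9·3 + 7·1 + 10·3 = 140
Carlos: 38·1 + 9·1 + 7·2 + 10·1 = 71
Zara: 38·3 + 9·4 + 7·3 + 10·2 = 191
Rahul has the highest Borda score (238).

Rahul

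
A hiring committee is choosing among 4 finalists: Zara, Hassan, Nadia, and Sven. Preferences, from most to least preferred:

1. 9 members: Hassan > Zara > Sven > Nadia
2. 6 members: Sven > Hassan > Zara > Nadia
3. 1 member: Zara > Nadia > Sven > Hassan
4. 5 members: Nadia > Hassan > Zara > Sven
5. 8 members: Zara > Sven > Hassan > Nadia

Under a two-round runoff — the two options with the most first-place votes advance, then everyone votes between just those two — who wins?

Round 1 first-place votes: Zara 9, Hassan 9, Nadia 5, Sven 6.
Zara and Hassan advance.
Runoff: Zara is preferred to Hassan by 9 voters; Hassan by 20.
Hassan wins the runoff.

Hassan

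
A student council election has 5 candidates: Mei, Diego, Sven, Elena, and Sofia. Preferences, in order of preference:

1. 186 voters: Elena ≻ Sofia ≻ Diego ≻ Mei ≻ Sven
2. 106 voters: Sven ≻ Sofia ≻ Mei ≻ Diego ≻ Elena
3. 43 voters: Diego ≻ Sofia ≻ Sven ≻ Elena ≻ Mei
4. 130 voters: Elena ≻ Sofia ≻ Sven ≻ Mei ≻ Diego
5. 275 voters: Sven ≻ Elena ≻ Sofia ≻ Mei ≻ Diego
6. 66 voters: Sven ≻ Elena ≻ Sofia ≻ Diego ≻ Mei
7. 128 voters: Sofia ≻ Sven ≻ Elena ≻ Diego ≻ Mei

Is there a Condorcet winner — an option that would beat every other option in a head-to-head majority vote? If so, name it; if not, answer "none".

Checking pairwise contests:
Sven beats Mei 748–186.
Mei beats Diego 511–423.
Sofia beats Sven 487–447.
Sven beats Elena 618–316.
Elena beats Sofia 657–277.
Every option loses at least one head-to-head, so there is no Condorcet winner.

none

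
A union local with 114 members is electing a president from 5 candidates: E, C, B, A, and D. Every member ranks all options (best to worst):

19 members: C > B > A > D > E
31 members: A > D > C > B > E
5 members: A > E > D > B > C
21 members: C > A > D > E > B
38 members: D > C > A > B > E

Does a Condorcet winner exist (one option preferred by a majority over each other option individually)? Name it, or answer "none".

Checking pairwise contests:
C beats E 109–5.
D beats C 74–40.
C beats B 109–5.
C beats A 78–36.
A beats D 76–38.
Every option loses at least one head-to-head, so there is no Condorcet winner.

none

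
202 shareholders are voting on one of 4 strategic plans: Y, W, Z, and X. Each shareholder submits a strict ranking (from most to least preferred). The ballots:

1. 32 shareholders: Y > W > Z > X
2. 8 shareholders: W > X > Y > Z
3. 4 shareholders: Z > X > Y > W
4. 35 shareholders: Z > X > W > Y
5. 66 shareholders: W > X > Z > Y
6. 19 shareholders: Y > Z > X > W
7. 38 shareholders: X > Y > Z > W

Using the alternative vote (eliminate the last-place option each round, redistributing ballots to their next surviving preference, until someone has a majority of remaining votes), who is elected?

W

Round 1: Y 51, W 74, Z 39, X 38. Eliminate X.
Round 2: Y 89, W 74, Z 39. Eliminate Z.
Round 3: Y 93, W 109. W has a majority.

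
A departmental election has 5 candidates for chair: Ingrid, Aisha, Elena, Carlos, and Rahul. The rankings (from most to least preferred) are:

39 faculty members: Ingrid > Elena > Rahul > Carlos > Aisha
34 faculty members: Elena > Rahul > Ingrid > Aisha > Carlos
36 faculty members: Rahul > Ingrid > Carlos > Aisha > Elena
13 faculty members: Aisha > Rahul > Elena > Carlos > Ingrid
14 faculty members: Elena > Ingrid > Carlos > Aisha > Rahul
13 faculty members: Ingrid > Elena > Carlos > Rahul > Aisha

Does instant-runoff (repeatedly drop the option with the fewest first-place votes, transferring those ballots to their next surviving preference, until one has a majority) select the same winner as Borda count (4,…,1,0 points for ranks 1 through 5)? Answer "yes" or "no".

no

Instant-runoff — R1 Ingrid 52, Aisha 13, Elena 48, Carlos 0, Rahul 36 (Carlos out); R2 Ingrid 52, Aisha 13, Elena 48, Rahul 36 (Aisha out); R3 Ingrid 52, Elena 48, Rahul 49 (Elena out); R4 Ingrid 66, Rahul 83 (Rahul winner). Winner: Rahul.
Borda — scores: Ingrid 426, Aisha 136, Elena 374, Carlos 178, Rahul 376. Winner: Ingrid.
The two methods disagree.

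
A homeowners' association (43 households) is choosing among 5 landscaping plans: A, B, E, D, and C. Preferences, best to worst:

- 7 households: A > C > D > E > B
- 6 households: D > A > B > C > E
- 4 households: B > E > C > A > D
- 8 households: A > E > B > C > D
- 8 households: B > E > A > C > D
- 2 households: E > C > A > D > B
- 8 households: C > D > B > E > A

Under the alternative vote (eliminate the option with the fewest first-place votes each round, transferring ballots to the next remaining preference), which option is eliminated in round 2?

Round 1: A 15, B 12, E 2, D 6, C 8. Eliminate E.
Round 2: A 15, B 12, D 6, C 10. Eliminate D.

D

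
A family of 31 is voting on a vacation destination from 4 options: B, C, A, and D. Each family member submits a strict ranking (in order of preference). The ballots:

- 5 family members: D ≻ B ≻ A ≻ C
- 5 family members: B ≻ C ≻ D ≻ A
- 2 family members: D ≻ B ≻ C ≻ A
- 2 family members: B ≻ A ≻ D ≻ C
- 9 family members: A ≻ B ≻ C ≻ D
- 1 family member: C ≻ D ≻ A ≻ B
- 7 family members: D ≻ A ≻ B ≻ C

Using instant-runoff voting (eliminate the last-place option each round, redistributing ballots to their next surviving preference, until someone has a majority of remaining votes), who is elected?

D

Round 1: B 7, C 1, A 9, D 14. Eliminate C.
Round 2: B 7, A 9, D 15. Eliminate B.
Round 3: A 11, D 20. D has a majority.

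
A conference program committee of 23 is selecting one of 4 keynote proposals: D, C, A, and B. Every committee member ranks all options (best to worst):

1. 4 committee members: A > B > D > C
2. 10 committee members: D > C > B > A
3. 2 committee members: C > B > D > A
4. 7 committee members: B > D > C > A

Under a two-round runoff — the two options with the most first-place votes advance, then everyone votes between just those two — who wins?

B

Round 1 first-place votes: D 10, C 2, A 4, B 7.
D and B advance.
Runoff: D is preferred to B by 10 voters; B by 13.
B wins the runoff.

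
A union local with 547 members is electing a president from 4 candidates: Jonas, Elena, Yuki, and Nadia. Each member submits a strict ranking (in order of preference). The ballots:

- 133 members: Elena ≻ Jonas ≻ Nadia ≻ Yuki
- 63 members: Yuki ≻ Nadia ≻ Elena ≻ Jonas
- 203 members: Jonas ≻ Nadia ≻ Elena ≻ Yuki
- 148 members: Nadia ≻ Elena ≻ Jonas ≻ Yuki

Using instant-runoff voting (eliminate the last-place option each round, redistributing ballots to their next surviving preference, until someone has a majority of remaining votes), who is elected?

Round 1: Jonas 203, Elena 133, Yuki 63, Nadia 148. Eliminate Yuki.
Round 2: Jonas 203, Elena 133, Nadia 211. Eliminate Elena.
Round 3: Jonas 336, Nadia 211. Jonas has a majority.

Jonas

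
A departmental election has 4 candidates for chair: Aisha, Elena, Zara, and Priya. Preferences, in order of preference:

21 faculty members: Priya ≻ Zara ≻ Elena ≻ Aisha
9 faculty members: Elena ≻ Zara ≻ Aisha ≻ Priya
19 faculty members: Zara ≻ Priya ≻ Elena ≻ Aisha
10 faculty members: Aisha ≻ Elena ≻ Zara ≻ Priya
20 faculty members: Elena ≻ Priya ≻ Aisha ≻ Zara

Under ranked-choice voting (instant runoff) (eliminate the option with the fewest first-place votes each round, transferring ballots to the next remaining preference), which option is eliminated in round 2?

Zara

Round 1: Aisha 10, Elena 29, Zara 19, Priya 21. Eliminate Aisha.
Round 2: Elena 39, Zara 19, Priya 21. Eliminate Zara.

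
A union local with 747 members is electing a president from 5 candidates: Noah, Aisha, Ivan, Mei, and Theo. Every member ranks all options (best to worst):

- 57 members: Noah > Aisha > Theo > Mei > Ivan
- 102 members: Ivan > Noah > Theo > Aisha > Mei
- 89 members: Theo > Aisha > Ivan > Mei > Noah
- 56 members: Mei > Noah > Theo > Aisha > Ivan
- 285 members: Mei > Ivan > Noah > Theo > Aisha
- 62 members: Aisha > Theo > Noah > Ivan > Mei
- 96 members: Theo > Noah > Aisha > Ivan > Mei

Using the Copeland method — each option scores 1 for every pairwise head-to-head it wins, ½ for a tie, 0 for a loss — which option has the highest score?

Noah: beats Aisha and Theo; loses to Ivan and Mei → score 2.
Aisha: beats Mei; loses to Noah, Ivan, and Theo → score 1.
Ivan: beats Noah, Aisha, and Theo; loses to Mei → score 3.
Mei: beats Noah and Ivan; loses to Aisha and Theo → score 2.
Theo: beats Aisha and Mei; loses to Noah and Ivan → score 2.
Ivan has the best pairwise record.

Ivan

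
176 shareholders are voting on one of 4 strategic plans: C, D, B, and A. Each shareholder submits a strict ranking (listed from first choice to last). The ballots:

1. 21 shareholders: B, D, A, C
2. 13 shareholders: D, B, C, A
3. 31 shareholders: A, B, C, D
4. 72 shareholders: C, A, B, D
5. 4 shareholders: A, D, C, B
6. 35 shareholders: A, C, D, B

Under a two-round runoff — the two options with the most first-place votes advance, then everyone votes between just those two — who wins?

Round 1 first-place votes: C 72, D 13, B 21, A 70.
C and A advance.
Runoff: C is preferred to A by 85 voters; A by 91.
A wins the runoff.

A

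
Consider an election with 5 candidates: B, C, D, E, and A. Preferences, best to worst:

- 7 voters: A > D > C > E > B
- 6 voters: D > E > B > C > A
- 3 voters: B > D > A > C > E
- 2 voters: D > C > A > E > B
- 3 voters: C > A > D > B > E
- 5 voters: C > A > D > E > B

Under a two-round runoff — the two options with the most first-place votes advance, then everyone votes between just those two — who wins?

Round 1 first-place votes: B 3, C 8, D 8, E 0, A 7.
D and C advance.
Runoff: D is preferred to C by 18 voters; C by 8.
D wins the runoff.

D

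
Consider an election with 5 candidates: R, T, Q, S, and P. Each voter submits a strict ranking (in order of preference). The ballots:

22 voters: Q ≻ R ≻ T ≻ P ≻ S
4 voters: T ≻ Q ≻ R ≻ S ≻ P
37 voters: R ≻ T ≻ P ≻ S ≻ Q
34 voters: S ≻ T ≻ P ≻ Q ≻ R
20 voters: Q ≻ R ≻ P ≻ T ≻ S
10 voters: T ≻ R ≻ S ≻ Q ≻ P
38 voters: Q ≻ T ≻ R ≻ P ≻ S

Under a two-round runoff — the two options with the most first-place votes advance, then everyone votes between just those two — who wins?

Q

Round 1 first-place votes: R 37, T 14, Q 80, S 34, P 0.
Q and R advance.
Runoff: Q is preferred to R by 118 voters; R by 47.
Q wins the runoff.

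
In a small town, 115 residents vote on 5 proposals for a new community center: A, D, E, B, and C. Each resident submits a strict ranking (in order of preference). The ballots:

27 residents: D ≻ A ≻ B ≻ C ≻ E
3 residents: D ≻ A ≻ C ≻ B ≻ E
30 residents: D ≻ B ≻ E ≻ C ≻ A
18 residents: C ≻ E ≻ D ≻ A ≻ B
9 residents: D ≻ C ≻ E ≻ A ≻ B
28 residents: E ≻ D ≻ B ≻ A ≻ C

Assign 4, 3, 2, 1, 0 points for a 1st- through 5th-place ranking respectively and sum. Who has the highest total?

A: 27·3 + 3·3 + 30·0 + 18·1 + 9·1 + 28·1 = 145
D: 27·4 + 3·4 + 30·4 + 18·2 + 9·4 + 28·3 = 396
E: 27·0 + 3·0 + 30·2 + 18·3 + 9·2 + 28·4 = 244
B: 27·2 + 3·1 + 30·3 + 18·0 + 9·0 + 28·2 = 203
C: 27·1 + 3·2 + 30·1 + 18·4 + 9·3 + 28·0 = 162
D has the highest Borda score (396).

D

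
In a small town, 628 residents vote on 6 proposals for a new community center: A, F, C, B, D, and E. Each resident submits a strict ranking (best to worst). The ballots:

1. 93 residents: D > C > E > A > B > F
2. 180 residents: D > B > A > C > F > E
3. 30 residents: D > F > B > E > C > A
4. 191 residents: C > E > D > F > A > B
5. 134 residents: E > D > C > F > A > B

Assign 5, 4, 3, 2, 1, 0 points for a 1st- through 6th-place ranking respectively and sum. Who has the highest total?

A: 93·2 + 180·3 + 30·0 + 191·1 + 134·1 = 1051
F: 93·0 + 180·1 + 30·4 + 191·2 + 134·2 = 950
C: 93·4 + 180·2 + 30·1 + 191·5 + 134·3 = 2119
B: 93·1 + 180·4 + 30·3 + 191·0 + 134·0 = 903
D: 93·5 + 180·5 + 30·5 + 191·3 + 134·4 = 2624
E: 93·3 + 180·0 + 30·2 + 191·4 + 134·5 = 1773
D has the highest Borda score (2624).

D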